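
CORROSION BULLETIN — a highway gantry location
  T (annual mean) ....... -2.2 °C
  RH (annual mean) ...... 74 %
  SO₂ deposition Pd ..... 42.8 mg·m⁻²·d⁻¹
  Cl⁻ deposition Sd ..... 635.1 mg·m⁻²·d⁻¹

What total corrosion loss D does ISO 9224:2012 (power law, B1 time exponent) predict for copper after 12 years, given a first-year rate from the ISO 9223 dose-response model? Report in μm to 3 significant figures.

D(12) = 5.21 μm

copper: f(T) = +0.126·(T−10) [T≤10 °C] = -1.5372
  Pd branch = 0.0053·Pd^0.26·e^(0.059·RH+f) = 0.2382 μm/a
  Cl⁻ term: 0.01025·635.1^0.27·exp(0.036·74+0.049·-2.2) = 0.7545
  sum: 0.2382 + 0.7545 → r_corr = 0.9927 μm/a
ISO 9224: D(t) = r_corr · t^b with b = 0.667 (copper, B1)
  D(12) = 0.9927 × 12^0.667 = 0.9927 × 5.246 = 5.207 μm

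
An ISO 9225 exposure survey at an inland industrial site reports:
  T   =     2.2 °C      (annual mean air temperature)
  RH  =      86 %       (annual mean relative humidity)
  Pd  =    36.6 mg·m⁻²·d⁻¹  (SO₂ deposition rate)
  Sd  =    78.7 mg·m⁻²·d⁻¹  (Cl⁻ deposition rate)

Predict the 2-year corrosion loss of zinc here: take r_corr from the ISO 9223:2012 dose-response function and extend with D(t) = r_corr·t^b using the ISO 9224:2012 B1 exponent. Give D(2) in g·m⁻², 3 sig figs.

D(2) = 37.0 g·m⁻²

zinc: temperature factor f = +0.038·(-7.8) = -0.2964
  SO₂ term: 0.0129·36.6^0.44·exp(0.046·86-0.2964) = 2.443
  Cl⁻ term: 0.0175·78.7^0.57·exp(0.008·86+0.085·2.2) = 0.5055
  sum: 2.443 + 0.5055 → r_corr = 2.948 μm/a
Long-term exponent b (ISO 9224 Table 2, B1) = 0.813
  D(2) = 2.948 × 2^0.813 = 2.948 × 1.757 = 5.18 μm
  Mass loss = 5.18 μm × 7.14 g/cm³ = 36.98 g·m⁻²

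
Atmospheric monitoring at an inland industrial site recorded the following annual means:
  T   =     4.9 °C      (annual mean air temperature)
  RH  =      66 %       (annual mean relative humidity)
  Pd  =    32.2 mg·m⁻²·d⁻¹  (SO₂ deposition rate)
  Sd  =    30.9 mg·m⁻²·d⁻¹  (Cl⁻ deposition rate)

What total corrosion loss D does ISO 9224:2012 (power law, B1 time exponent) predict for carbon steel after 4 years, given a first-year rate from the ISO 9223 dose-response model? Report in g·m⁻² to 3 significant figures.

carbon steel: T≤10 °C ⇒ hinge +0.150·(4.9−10) = -0.7650
  Pd branch = 1.77·Pd^0.52·e^(0.02·RH+f) = 18.75 μm/a
  Sd branch = 0.102·Sd^0.62·e^(0.033·RH+0.04·T) = 9.192 μm/a
  r_corr = 18.75 + 9.192 = 27.95 μm/a
Power-law: D(4) = r_corr · 4^0.523
  D(4) = 27.95 × 4^0.523 = 27.95 × 2.065 = 57.7 μm
  Mass loss = 57.7 μm × 7.85 g/cm³ = 453 g·m⁻²

D(4) = 453 g·m⁻²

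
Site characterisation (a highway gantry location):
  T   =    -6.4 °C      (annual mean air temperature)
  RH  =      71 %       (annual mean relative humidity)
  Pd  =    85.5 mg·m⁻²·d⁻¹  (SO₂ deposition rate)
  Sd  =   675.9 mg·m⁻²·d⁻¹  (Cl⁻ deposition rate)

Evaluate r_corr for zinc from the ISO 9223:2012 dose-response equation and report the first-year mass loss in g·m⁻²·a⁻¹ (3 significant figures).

r_corr = 14.4 g·m⁻²·a⁻¹

zinc: f(T) = +0.038·(T−10) [T≤10 °C] = -0.6232
  sulphur-dioxide contribution → 1.284 μm/a
  chloride contribution → 0.7354 μm/a
  total first-year rate 2.019 μm/a
Convert to mass loss: 2.019 μm/a × 7.14 g/cm³ = 14.41 g·m⁻²·a⁻¹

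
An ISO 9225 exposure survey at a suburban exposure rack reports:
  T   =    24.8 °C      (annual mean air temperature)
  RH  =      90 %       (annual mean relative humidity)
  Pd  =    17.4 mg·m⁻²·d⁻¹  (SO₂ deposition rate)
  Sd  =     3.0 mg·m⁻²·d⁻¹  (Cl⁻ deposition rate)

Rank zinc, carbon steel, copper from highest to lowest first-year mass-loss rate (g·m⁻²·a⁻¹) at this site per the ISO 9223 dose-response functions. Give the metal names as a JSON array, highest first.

["carbon steel", "copper", "zinc"]

zinc: temperature factor f = -0.071·(14.8) = -1.0508
  SO₂ term: 0.0129·17.4^0.44·exp(0.046·90-1.0508) = 0.9955
  Cl⁻ term: 0.0175·3.0^0.57·exp(0.008·90+0.085·24.8) = 0.5536
  r_corr = 0.9955 + 0.5536 = 1.549 μm/a
  mass loss = 1.549 μm/a × 7.14 g/cm³ = 11.06 g·m⁻²·a⁻¹
carbon steel: temperature factor f = -0.054·(14.8) = -0.7992
  SO₂ term: 1.77·17.4^0.52·exp(0.02·90-0.7992) = 21.27
  Sd branch = 0.102·Sd^0.62·e^(0.033·RH+0.04·T) = 10.59 μm/a
  r_corr = 21.27 + 10.59 = 31.86 μm/a
  mass loss = 31.86 μm/a × 7.85 g/cm³ = 250.1 g·m⁻²·a⁻¹
copper: f(T) = -0.080·(T−10) [T>10 °C] = -1.1840
  Pd branch = 0.0053·Pd^0.26·e^(0.059·RH+f) = 0.6898 μm/a
  Sd branch = 0.01025·Sd^0.27·e^(0.036·RH+0.049·T) = 1.187 μm/a
  sum: 0.6898 + 1.187 → r_corr = 1.877 μm/a
  mass loss = 1.877 μm/a × 8.96 g/cm³ = 16.82 g·m⁻²·a⁻¹
Ordering by g·m⁻²·a⁻¹: carbon steel (250) > copper (16.8) > zinc (11.1)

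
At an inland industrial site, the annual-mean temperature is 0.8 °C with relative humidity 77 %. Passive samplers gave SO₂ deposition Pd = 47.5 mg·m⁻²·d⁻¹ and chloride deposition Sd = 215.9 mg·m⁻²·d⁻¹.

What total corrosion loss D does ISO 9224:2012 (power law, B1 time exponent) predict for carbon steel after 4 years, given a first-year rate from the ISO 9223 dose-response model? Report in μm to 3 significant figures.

D(4) = 109 μm

carbon steel: T≤10 °C ⇒ hinge +0.150·(0.8−10) = -1.3800
  Pd branch = 1.77·Pd^0.52·e^(0.02·RH+f) = 15.46 μm/a
  Sd branch = 0.102·Sd^0.62·e^(0.033·RH+0.04·T) = 37.43 μm/a
  r_corr = 15.46 + 37.43 = 52.9 μm/a
Power-law: D(4) = r_corr · 4^0.523
  D(4) = 52.9 × 4^0.523 = 52.9 × 2.065 = 109.2 μm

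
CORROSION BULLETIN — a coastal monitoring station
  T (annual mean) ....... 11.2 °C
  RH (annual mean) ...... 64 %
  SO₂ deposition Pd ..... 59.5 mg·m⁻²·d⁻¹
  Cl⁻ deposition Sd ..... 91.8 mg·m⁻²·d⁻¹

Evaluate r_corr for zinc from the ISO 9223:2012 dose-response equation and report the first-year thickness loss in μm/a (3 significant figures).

zinc: temperature factor f = -0.071·(1.2) = -0.0852
  sulphur-dioxide contribution → 1.358 μm/a
  chloride contribution → 0.9946 μm/a
  ⇒ r_corr(zinc) = 2.353 μm/a

r_corr = 2.35 μm/a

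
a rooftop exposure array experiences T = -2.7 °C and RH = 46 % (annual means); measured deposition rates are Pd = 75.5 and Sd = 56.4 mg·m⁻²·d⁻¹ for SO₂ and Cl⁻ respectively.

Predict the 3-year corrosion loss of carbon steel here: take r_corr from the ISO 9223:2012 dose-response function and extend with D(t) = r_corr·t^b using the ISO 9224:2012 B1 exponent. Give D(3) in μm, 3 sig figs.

carbon steel: f(T) = +0.150·(T−10) [T≤10 °C] = -1.9050
  Pd branch = 1.77·Pd^0.52·e^(0.02·RH+f) = 6.262 μm/a
  Cl⁻ term: 0.102·56.4^0.62·exp(0.033·46+0.04·-2.7) = 5.09
  sum: 6.262 + 5.09 → r_corr = 11.35 μm/a
ISO 9224: D(t) = r_corr · t^b with b = 0.523 (carbon steel, B1)
  D(3) = 11.35 × 3^0.523 = 11.35 × 1.776 = 20.17 μm

D(3) = 20.2 μm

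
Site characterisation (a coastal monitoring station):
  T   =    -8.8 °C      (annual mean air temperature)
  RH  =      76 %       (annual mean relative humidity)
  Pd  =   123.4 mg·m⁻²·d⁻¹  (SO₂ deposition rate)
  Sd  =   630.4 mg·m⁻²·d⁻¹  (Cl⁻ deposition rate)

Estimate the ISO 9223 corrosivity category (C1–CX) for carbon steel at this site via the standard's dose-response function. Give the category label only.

C4

carbon steel: temperature factor f = +0.150·(-18.8) = -2.8200
  sulphur-dioxide contribution → 5.9 μm/a
  chloride contribution → 47.94 μm/a
  ⇒ r_corr(carbon steel) = 53.84 μm/a
53.8 μm/a falls in (50, 80] for carbon steel → category C4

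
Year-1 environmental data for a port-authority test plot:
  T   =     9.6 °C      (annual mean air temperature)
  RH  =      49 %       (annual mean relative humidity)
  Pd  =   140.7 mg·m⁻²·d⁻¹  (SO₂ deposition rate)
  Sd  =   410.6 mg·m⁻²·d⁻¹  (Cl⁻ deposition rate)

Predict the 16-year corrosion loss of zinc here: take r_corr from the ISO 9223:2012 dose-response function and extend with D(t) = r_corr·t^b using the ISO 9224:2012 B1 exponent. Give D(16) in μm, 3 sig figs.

D(16) = 27.4 μm

zinc: f(T) = +0.038·(T−10) [T≤10 °C] = -0.0152
  SO₂ term: 0.0129·140.7^0.44·exp(0.046·49-0.0152) = 1.067
  Sd branch = 0.0175·Sd^0.57·e^(0.008·RH+0.085·T) = 1.808 μm/a
  sum: 1.067 + 1.808 → r_corr = 2.875 μm/a
Long-term exponent b (ISO 9224 Table 2, B1) = 0.813
  D(16) = 2.875 × 16^0.813 = 2.875 × 9.527 = 27.39 μm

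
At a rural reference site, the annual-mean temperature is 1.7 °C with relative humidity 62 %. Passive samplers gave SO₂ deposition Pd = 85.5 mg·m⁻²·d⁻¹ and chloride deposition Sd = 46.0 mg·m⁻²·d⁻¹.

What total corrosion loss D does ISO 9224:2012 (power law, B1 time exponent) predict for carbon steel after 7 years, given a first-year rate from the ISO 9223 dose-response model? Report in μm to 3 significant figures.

D(7) = 74.3 μm

carbon steel: f(T) = +0.150·(T−10) [T≤10 °C] = -1.2450
  Pd branch = 1.77·Pd^0.52·e^(0.02·RH+f) = 17.8 μm/a
  Cl⁻ term: 0.102·46.0^0.62·exp(0.033·62+0.04·1.7) = 9.07
  r_corr = 17.8 + 9.07 = 26.87 μm/a
Power-law: D(7) = r_corr · 7^0.523
  D(7) = 26.87 × 7^0.523 = 26.87 × 2.767 = 74.35 μm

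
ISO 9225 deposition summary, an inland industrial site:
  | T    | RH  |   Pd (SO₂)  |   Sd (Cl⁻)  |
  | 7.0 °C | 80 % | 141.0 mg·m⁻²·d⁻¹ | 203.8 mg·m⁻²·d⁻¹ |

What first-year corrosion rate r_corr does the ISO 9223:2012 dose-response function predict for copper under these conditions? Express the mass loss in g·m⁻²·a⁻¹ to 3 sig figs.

r_corr = 22.9 g·m⁻²·a⁻¹

copper: temperature factor f = +0.126·(-3.0) = -0.3780
  Pd branch = 0.0053·Pd^0.26·e^(0.059·RH+f) = 1.475 μm/a
  Cl⁻ term: 0.01025·203.8^0.27·exp(0.036·80+0.049·7.0) = 1.081
  r_corr = 1.475 + 1.081 = 2.556 μm/a
Convert to mass loss: 2.556 μm/a × 8.96 g/cm³ = 22.9 g·m⁻²·a⁻¹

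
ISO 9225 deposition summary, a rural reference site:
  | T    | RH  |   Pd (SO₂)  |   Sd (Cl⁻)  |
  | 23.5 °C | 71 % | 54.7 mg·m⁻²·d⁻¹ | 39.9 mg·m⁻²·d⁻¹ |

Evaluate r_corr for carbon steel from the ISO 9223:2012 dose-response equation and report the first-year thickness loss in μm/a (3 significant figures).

carbon steel: temperature factor f = -0.054·(13.5) = -0.7290
  Pd branch = 1.77·Pd^0.52·e^(0.02·RH+f) = 28.3 μm/a
  Sd branch = 0.102·Sd^0.62·e^(0.033·RH+0.04·T) = 26.73 μm/a
  r_corr = 28.3 + 26.73 = 55.03 μm/a

r_corr = 55.0 μm/a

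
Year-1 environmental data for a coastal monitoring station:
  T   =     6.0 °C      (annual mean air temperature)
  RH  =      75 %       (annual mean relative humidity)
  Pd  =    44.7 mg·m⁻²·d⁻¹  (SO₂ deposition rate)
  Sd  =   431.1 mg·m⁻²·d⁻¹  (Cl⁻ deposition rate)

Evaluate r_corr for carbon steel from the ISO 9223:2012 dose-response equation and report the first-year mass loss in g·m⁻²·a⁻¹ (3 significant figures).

r_corr = 767 g·m⁻²·a⁻¹

carbon steel: temperature factor f = +0.150·(-4.0) = -0.6000
  sulphur-dioxide contribution → 31.4 μm/a
  chloride contribution → 66.24 μm/a
  ⇒ r_corr(carbon steel) = 97.65 μm/a
Convert to mass loss: 97.65 μm/a × 7.85 g/cm³ = 766.5 g·m⁻²·a⁻¹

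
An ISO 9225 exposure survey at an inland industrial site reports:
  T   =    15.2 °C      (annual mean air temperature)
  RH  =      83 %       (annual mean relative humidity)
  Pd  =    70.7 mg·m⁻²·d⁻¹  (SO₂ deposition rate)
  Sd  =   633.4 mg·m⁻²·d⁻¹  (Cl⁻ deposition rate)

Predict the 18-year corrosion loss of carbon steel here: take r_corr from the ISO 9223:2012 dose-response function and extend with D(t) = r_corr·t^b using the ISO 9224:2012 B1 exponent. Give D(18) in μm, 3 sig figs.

carbon steel: temperature factor f = -0.054·(5.2) = -0.2808
  Pd branch = 1.77·Pd^0.52·e^(0.02·RH+f) = 64.37 μm/a
  Cl⁻ term: 0.102·633.4^0.62·exp(0.033·83+0.04·15.2) = 158.2
  r_corr = 64.37 + 158.2 = 222.6 μm/a
Power-law: D(18) = r_corr · 18^0.523
  D(18) = 222.6 × 18^0.523 = 222.6 × 4.534 = 1009 μm

D(18) = 1.01e+03 μm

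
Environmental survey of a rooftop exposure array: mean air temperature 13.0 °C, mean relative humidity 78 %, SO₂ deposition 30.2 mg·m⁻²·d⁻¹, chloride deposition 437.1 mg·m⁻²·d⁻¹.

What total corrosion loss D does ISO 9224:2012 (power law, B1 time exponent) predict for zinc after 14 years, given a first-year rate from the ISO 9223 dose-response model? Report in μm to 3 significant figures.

zinc: f(T) = -0.071·(T−10) [T>10 °C] = -0.2130
  Pd branch = 0.0129·Pd^0.44·e^(0.046·RH+f) = 1.689 μm/a
  Cl⁻ term: 0.0175·437.1^0.57·exp(0.008·78+0.085·13.0) = 3.155
  r_corr = 1.689 + 3.155 = 4.844 μm/a
Long-term exponent b (ISO 9224 Table 2, B1) = 0.813
  D(14) = 4.844 × 14^0.813 = 4.844 × 8.547 = 41.4 μm

D(14) = 41.4 μm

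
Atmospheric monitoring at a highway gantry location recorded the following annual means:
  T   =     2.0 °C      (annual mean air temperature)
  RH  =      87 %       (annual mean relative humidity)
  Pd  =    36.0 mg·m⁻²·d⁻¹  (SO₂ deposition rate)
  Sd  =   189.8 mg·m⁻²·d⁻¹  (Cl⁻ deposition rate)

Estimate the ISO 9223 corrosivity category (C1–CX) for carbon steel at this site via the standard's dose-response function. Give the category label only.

carbon steel: temperature factor f = +0.150·(-8.0) = -1.2000
  Pd branch = 1.77·Pd^0.52·e^(0.02·RH+f) = 19.58 μm/a
  Sd branch = 0.102·Sd^0.62·e^(0.033·RH+0.04·T) = 50.44 μm/a
  r_corr = 19.58 + 50.44 = 70.01 μm/a
70 μm/a falls in (50, 80] for carbon steel → category C4

C4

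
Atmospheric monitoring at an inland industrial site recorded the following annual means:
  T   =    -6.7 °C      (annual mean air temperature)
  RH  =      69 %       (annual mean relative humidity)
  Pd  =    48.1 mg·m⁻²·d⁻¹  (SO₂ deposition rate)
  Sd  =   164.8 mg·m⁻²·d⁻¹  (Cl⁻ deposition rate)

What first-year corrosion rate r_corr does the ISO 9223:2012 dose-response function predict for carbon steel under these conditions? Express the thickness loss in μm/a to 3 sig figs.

r_corr = 22.3 μm/a

carbon steel: T≤10 °C ⇒ hinge +0.150·(-6.7−10) = -2.5050
  SO₂ term: 1.77·48.1^0.52·exp(0.02·69-2.5050) = 4.306
  Cl⁻ term: 0.102·164.8^0.62·exp(0.033·69+0.04·-6.7) = 18.01
  r_corr = 4.306 + 18.01 = 22.32 μm/a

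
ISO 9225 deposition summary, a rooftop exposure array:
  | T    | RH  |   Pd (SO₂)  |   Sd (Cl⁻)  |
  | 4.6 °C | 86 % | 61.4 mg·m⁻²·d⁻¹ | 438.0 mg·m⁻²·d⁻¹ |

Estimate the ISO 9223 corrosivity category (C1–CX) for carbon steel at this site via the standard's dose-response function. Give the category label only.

carbon steel: temperature factor f = +0.150·(-5.4) = -0.8100
  sulphur-dioxide contribution → 37.41 μm/a
  chloride contribution → 90.94 μm/a
  total first-year rate 128.4 μm/a
ISO 9223 Table 2 (carbon steel): 80 < 128 ≤ 200 μm/a ⇒ C5

C5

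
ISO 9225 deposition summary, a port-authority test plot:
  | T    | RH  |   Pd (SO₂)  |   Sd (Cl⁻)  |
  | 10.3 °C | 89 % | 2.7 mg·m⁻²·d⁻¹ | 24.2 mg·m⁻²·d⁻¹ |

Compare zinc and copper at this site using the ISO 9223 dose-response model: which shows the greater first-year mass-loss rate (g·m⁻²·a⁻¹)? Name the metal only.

copper

zinc: temperature factor f = -0.071·(0.3) = -0.0213
  SO₂ term: 0.0129·2.7^0.44·exp(0.046·89-0.0213) = 1.173
  Sd branch = 0.0175·Sd^0.57·e^(0.008·RH+0.085·T) = 0.5263 μm/a
  sum: 1.173 + 0.5263 → r_corr = 1.699 μm/a
  mass loss = 1.699 μm/a × 7.14 g/cm³ = 12.13 g·m⁻²·a⁻¹
copper: f(T) = -0.080·(T−10) [T>10 °C] = -0.0240
  Pd branch = 0.0053·Pd^0.26·e^(0.059·RH+f) = 1.278 μm/a
  Cl⁻ term: 0.01025·24.2^0.27·exp(0.036·89+0.049·10.3) = 0.9886
  r_corr = 1.278 + 0.9886 = 2.266 μm/a
  mass loss = 2.266 μm/a × 8.96 g/cm³ = 20.31 g·m⁻²·a⁻¹
Ordering by g·m⁻²·a⁻¹: copper (20.3) > zinc (12.1)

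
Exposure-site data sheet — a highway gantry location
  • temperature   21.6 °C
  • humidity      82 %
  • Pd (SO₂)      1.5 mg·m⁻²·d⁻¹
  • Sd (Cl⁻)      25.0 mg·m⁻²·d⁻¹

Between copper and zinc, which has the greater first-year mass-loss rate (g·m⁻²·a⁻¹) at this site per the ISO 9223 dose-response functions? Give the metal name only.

copper

copper: T>10 °C ⇒ hinge -0.080·(21.6−10) = -0.9280
  Pd branch = 0.0053·Pd^0.26·e^(0.059·RH+f) = 0.2939 μm/a
  Sd branch = 0.01025·Sd^0.27·e^(0.036·RH+0.049·T) = 1.349 μm/a
  r_corr = 0.2939 + 1.349 = 1.642 μm/a
  mass loss = 1.642 μm/a × 8.96 g/cm³ = 14.72 g·m⁻²·a⁻¹
zinc: f(T) = -0.071·(T−10) [T>10 °C] = -0.8236
  SO₂ term: 0.0129·1.5^0.44·exp(0.046·82-0.8236) = 0.2941
  Cl⁻ term: 0.0175·25.0^0.57·exp(0.008·82+0.085·21.6) = 1.325
  r_corr = 0.2941 + 1.325 = 1.619 μm/a
  mass loss = 1.619 μm/a × 7.14 g/cm³ = 11.56 g·m⁻²·a⁻¹
Ordering by g·m⁻²·a⁻¹: copper (14.7) > zinc (11.6)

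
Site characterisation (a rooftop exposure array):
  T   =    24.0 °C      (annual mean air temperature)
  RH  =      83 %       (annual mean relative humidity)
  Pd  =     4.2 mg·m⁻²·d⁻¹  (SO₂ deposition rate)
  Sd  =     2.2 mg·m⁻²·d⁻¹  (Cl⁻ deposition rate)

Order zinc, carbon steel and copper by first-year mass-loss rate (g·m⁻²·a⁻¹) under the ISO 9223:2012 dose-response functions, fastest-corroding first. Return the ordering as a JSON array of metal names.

["carbon steel", "copper", "zinc"]

zinc: f(T) = -0.071·(T−10) [T>10 °C] = -0.9940
  sulphur-dioxide contribution → 0.4086 μm/a
  chloride contribution → 0.4098 μm/a
  ⇒ r_corr(zinc) = 0.8184 μm/a
  mass loss = 0.8184 μm/a × 7.14 g/cm³ = 5.843 g·m⁻²·a⁻¹
carbon steel: temperature factor f = -0.054·(14.0) = -0.7560
  sulphur-dioxide contribution → 9.219 μm/a
  chloride contribution → 6.72 μm/a
  total first-year rate 15.94 μm/a
  mass loss = 15.94 μm/a × 7.85 g/cm³ = 125.1 g·m⁻²·a⁻¹
copper: temperature factor f = -0.080·(14.0) = -1.1200
  sulphur-dioxide contribution → 0.3362 μm/a
  chloride contribution → 0.8158 μm/a
  total first-year rate 1.152 μm/a
  mass loss = 1.152 μm/a × 8.96 g/cm³ = 10.32 g·m⁻²·a⁻¹
Ordering by g·m⁻²·a⁻¹: carbon steel (125) > copper (10.3) > zinc (5.84)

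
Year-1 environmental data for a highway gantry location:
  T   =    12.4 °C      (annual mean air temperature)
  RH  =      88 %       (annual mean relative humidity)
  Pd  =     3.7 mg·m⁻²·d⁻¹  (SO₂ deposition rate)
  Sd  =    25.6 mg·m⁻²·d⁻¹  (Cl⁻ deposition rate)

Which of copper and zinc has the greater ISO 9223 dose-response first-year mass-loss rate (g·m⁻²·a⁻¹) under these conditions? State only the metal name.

copper

copper: f(T) = -0.080·(T−10) [T>10 °C] = -0.1920
  SO₂ term: 0.0053·3.7^0.26·exp(0.059·88-0.1920) = 1.105
  Cl⁻ term: 0.01025·25.6^0.27·exp(0.036·88+0.049·12.4) = 1.073
  r_corr = 1.105 + 1.073 = 2.178 μm/a
  mass loss = 2.178 μm/a × 8.96 g/cm³ = 19.52 g·m⁻²·a⁻¹
zinc: temperature factor f = -0.071·(2.4) = -0.1704
  Pd branch = 0.0129·Pd^0.44·e^(0.046·RH+f) = 1.108 μm/a
  Sd branch = 0.0175·Sd^0.57·e^(0.008·RH+0.085·T) = 0.6445 μm/a
  r_corr = 1.108 + 0.6445 = 1.753 μm/a
  mass loss = 1.753 μm/a × 7.14 g/cm³ = 12.51 g·m⁻²·a⁻¹
Ordering by g·m⁻²·a⁻¹: copper (19.5) > zinc (12.5)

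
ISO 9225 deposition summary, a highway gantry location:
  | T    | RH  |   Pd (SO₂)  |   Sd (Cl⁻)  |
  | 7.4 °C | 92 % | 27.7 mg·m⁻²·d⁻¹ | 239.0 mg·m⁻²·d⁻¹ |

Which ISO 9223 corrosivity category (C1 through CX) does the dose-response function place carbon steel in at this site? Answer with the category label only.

C5

carbon steel: T≤10 °C ⇒ hinge +0.150·(7.4−10) = -0.3900
  sulphur-dioxide contribution → 42.44 μm/a
  chloride contribution → 85.17 μm/a
  ⇒ r_corr(carbon steel) = 127.6 μm/a
ISO 9223 Table 2 (carbon steel): 80 < 128 ≤ 200 μm/a ⇒ C5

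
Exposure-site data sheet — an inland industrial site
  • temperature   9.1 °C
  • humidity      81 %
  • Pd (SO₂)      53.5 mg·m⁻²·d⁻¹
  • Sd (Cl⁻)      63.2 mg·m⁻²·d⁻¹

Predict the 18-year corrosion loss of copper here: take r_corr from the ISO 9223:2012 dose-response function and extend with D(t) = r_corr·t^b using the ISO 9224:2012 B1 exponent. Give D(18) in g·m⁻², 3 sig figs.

D(18) = 153 g·m⁻²

copper: T≤10 °C ⇒ hinge +0.126·(9.1−10) = -0.1134
  sulphur-dioxide contribution → 1.584 μm/a
  chloride contribution → 0.9057 μm/a
  ⇒ r_corr(copper) = 2.49 μm/a
Long-term exponent b (ISO 9224 Table 2, B1) = 0.667
  D(18) = 2.49 × 18^0.667 = 2.49 × 6.875 = 17.12 μm
  Mass loss = 17.12 μm × 8.96 g/cm³ = 153.4 g·m⁻²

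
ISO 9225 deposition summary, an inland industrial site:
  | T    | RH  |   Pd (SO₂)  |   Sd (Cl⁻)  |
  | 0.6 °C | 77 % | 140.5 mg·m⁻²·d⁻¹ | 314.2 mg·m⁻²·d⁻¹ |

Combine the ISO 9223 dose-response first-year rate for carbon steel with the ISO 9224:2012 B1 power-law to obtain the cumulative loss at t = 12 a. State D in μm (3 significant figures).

D(12) = 269 μm

carbon steel: temperature factor f = +0.150·(-9.4) = -1.4100
  SO₂ term: 1.77·140.5^0.52·exp(0.02·77-1.4100) = 26.38
  Sd branch = 0.102·Sd^0.62·e^(0.033·RH+0.04·T) = 46.86 μm/a
  r_corr = 26.38 + 46.86 = 73.24 μm/a
ISO 9224: D(t) = r_corr · t^b with b = 0.523 (carbon steel, B1)
  D(12) = 73.24 × 12^0.523 = 73.24 × 3.668 = 268.6 μm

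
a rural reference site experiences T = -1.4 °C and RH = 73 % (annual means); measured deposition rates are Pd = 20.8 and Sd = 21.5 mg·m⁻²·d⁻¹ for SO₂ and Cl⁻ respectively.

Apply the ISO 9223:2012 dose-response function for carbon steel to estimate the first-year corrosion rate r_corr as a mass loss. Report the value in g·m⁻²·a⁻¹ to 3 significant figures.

carbon steel: T≤10 °C ⇒ hinge +0.150·(-1.4−10) = -1.7100
  SO₂ term: 1.77·20.8^0.52·exp(0.02·73-1.7100) = 6.68
  Cl⁻ term: 0.102·21.5^0.62·exp(0.033·73+0.04·-1.4) = 7.188
  r_corr = 6.68 + 7.188 = 13.87 μm/a
Convert to mass loss: 13.87 μm/a × 7.85 g/cm³ = 108.9 g·m⁻²·a⁻¹

r_corr = 109 g·m⁻²·a⁻¹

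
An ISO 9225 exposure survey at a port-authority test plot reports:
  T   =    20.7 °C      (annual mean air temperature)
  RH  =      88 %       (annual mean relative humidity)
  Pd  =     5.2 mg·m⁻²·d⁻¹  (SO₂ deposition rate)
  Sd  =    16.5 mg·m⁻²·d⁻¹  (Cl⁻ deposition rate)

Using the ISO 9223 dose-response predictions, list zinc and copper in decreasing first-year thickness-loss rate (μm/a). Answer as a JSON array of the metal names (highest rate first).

["copper", "zinc"]

zinc: f(T) = -0.071·(T−10) [T>10 °C] = -0.7597
  sulphur-dioxide contribution → 0.714 μm/a
  chloride contribution → 1.016 μm/a
  total first-year rate 1.73 μm/a
copper: f(T) = -0.080·(T−10) [T>10 °C] = -0.8560
  sulphur-dioxide contribution → 0.6216 μm/a
  chloride contribution → 1.432 μm/a
  ⇒ r_corr(copper) = 2.053 μm/a
Ordering by μm/a: copper (2.05) > zinc (1.73)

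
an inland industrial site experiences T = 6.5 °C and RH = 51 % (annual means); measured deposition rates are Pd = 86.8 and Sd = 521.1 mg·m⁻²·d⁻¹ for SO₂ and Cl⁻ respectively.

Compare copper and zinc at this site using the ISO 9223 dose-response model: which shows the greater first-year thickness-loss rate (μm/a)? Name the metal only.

zinc

copper: f(T) = +0.126·(T−10) [T≤10 °C] = -0.4410
  sulphur-dioxide contribution → 0.2206 μm/a
  chloride contribution → 0.4786 μm/a
  total first-year rate 0.6992 μm/a
zinc: f(T) = +0.038·(T−10) [T≤10 °C] = -0.1330
  sulphur-dioxide contribution → 0.8407 μm/a
  chloride contribution → 1.617 μm/a
  ⇒ r_corr(zinc) = 2.458 μm/a
Ordering by μm/a: zinc (2.46) > copper (0.699)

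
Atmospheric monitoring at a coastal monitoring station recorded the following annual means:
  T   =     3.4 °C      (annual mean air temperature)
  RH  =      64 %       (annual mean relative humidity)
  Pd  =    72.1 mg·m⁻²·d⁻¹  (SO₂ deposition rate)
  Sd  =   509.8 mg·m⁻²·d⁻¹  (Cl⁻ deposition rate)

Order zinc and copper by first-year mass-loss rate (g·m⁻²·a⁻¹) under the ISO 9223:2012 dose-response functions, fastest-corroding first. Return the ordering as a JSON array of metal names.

zinc: f(T) = +0.038·(T−10) [T≤10 °C] = -0.2508
  Pd branch = 0.0129·Pd^0.44·e^(0.046·RH+f) = 1.252 μm/a
  Cl⁻ term: 0.0175·509.8^0.57·exp(0.008·64+0.085·3.4) = 1.362
  r_corr = 1.252 + 1.362 = 2.614 μm/a
  mass loss = 2.614 μm/a × 7.14 g/cm³ = 18.67 g·m⁻²·a⁻¹
copper: f(T) = +0.126·(T−10) [T≤10 °C] = -0.8316
  SO₂ term: 0.0053·72.1^0.26·exp(0.059·64-0.8316) = 0.3062
  Sd branch = 0.01025·Sd^0.27·e^(0.036·RH+0.049·T) = 0.6527 μm/a
  r_corr = 0.3062 + 0.6527 = 0.9589 μm/a
  mass loss = 0.9589 μm/a × 8.96 g/cm³ = 8.592 g·m⁻²·a⁻¹
Ordering by g·m⁻²·a⁻¹: zinc (18.7) > copper (8.59)

["zinc", "copper"]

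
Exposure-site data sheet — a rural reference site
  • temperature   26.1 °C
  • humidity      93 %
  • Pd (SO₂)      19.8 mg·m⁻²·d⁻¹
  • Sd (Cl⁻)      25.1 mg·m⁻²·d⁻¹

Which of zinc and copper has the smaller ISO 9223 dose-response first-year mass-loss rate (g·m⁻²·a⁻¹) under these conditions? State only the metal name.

zinc: temperature factor f = -0.071·(16.1) = -1.1431
  SO₂ term: 0.0129·19.8^0.44·exp(0.046·93-1.1431) = 1.103
  Cl⁻ term: 0.0175·25.1^0.57·exp(0.008·93+0.085·26.1) = 2.125
  r_corr = 1.103 + 2.125 = 3.228 μm/a
  mass loss = 3.228 μm/a × 7.14 g/cm³ = 23.05 g·m⁻²·a⁻¹
copper: T>10 °C ⇒ hinge -0.080·(26.1−10) = -1.2880
  SO₂ term: 0.0053·19.8^0.26·exp(0.059·93-1.2880) = 0.7674
  Sd branch = 0.01025·Sd^0.27·e^(0.036·RH+0.049·T) = 2.501 μm/a
  r_corr = 0.7674 + 2.501 = 3.268 μm/a
  mass loss = 3.268 μm/a × 8.96 g/cm³ = 29.28 g·m⁻²·a⁻¹
Ordering by g·m⁻²·a⁻¹: copper (29.3) > zinc (23.1)

zinc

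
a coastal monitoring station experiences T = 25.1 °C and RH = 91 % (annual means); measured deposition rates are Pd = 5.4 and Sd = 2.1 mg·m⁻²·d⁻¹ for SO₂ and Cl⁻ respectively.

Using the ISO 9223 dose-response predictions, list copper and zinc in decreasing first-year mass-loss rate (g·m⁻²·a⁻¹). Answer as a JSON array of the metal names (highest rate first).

["copper", "zinc"]

copper: T>10 °C ⇒ hinge -0.080·(25.1−10) = -1.2080
  SO₂ term: 0.0053·5.4^0.26·exp(0.059·91-1.2080) = 0.527
  Sd branch = 0.01025·Sd^0.27·e^(0.036·RH+0.049·T) = 1.134 μm/a
  sum: 0.527 + 1.134 → r_corr = 1.661 μm/a
  mass loss = 1.661 μm/a × 8.96 g/cm³ = 14.88 g·m⁻²·a⁻¹
zinc: f(T) = -0.071·(T−10) [T>10 °C] = -1.0721
  SO₂ term: 0.0129·5.4^0.44·exp(0.046·91-1.0721) = 0.6098
  Sd branch = 0.0175·Sd^0.57·e^(0.008·RH+0.085·T) = 0.4671 μm/a
  r_corr = 0.6098 + 0.4671 = 1.077 μm/a
  mass loss = 1.077 μm/a × 7.14 g/cm³ = 7.689 g·m⁻²·a⁻¹
Ordering by g·m⁻²·a⁻¹: copper (14.9) > zinc (7.69)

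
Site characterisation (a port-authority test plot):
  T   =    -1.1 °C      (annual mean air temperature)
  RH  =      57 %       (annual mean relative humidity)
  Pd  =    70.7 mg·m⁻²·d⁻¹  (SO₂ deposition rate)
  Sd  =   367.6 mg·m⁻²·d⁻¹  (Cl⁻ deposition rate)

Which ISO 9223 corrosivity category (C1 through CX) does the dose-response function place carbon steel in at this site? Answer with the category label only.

carbon steel: f(T) = +0.150·(T−10) [T≤10 °C] = -1.6650
  SO₂ term: 1.77·70.7^0.52·exp(0.02·57-1.6650) = 9.587
  Cl⁻ term: 0.102·367.6^0.62·exp(0.033·57+0.04·-1.1) = 24.94
  r_corr = 9.587 + 24.94 = 34.53 μm/a
ISO 9223 Table 2 (carbon steel): 25 < 34.5 ≤ 50 μm/a ⇒ C3

C3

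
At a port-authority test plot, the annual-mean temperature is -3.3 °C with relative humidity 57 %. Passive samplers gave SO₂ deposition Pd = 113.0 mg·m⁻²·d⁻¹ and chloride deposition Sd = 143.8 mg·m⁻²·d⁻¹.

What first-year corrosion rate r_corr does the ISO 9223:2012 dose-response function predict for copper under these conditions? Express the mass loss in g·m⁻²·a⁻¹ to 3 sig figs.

r_corr = 3.20 g·m⁻²·a⁻¹

copper: temperature factor f = +0.126·(-13.3) = -1.6758
  SO₂ term: 0.0053·113.0^0.26·exp(0.059·57-1.6758) = 0.09791
  Sd branch = 0.01025·Sd^0.27·e^(0.036·RH+0.049·T) = 0.2596 μm/a
  sum: 0.09791 + 0.2596 → r_corr = 0.3575 μm/a
Convert to mass loss: 0.3575 μm/a × 8.96 g/cm³ = 3.203 g·m⁻²·a⁻¹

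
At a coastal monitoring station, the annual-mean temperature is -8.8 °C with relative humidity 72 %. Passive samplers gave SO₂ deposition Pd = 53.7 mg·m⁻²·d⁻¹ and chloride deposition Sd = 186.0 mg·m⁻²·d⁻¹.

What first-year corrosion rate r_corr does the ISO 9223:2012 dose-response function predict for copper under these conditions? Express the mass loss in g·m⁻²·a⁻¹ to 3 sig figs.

copper: T≤10 °C ⇒ hinge +0.126·(-8.8−10) = -2.3688
  Pd branch = 0.0053·Pd^0.26·e^(0.059·RH+f) = 0.09777 μm/a
  Cl⁻ term: 0.01025·186.0^0.27·exp(0.036·72+0.049·-8.8) = 0.3647
  r_corr = 0.09777 + 0.3647 = 0.4625 μm/a
Convert to mass loss: 0.4625 μm/a × 8.96 g/cm³ = 4.144 g·m⁻²·a⁻¹

r_corr = 4.14 g·m⁻²·a⁻¹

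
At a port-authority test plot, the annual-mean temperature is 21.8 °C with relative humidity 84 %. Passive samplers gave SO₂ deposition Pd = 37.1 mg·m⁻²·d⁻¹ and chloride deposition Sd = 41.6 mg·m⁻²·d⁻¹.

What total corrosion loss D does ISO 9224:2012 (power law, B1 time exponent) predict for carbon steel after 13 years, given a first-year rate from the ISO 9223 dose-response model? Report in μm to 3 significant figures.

D(13) = 276 μm

carbon steel: temperature factor f = -0.054·(11.8) = -0.6372
  SO₂ term: 1.77·37.1^0.52·exp(0.02·84-0.6372) = 32.88
  Sd branch = 0.102·Sd^0.62·e^(0.033·RH+0.04·T) = 39.36 μm/a
  r_corr = 32.88 + 39.36 = 72.24 μm/a
Power-law: D(13) = r_corr · 13^0.523
  D(13) = 72.24 × 13^0.523 = 72.24 × 3.825 = 276.3 μm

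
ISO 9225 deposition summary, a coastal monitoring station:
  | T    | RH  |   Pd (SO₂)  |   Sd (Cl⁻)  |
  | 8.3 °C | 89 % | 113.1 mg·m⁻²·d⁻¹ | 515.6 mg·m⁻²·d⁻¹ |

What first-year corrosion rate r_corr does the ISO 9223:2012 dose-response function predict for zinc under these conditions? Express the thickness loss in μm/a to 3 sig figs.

r_corr = 8.35 μm/a

zinc: temperature factor f = +0.038·(-1.7) = -0.0646
  Pd branch = 0.0129·Pd^0.44·e^(0.046·RH+f) = 5.808 μm/a
  Sd branch = 0.0175·Sd^0.57·e^(0.008·RH+0.085·T) = 2.539 μm/a
  sum: 5.808 + 2.539 → r_corr = 8.347 μm/a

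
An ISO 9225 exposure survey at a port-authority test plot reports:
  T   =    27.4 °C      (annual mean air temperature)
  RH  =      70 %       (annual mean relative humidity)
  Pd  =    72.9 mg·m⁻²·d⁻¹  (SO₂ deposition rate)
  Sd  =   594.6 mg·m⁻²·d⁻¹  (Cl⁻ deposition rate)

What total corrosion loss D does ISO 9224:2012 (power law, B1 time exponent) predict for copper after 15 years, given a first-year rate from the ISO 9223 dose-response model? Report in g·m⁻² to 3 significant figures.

copper: T>10 °C ⇒ hinge -0.080·(27.4−10) = -1.3920
  sulphur-dioxide contribution → 0.2499 μm/a
  chloride contribution → 2.737 μm/a
  ⇒ r_corr(copper) = 2.987 μm/a
ISO 9224: D(t) = r_corr · t^b with b = 0.667 (copper, B1)
  D(15) = 2.987 × 15^0.667 = 2.987 × 6.088 = 18.18 μm
  Mass loss = 18.18 μm × 8.96 g/cm³ = 162.9 g·m⁻²

D(15) = 163 g·m⁻²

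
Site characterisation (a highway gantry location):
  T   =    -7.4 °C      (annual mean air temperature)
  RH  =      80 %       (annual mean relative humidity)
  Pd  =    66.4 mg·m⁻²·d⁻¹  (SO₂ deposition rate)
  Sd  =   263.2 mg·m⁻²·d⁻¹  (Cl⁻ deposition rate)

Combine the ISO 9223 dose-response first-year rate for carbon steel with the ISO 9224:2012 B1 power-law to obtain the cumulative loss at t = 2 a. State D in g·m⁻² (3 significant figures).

carbon steel: temperature factor f = +0.150·(-17.4) = -2.6100
  sulphur-dioxide contribution → 5.713 μm/a
  chloride contribution → 33.66 μm/a
  ⇒ r_corr(carbon steel) = 39.38 μm/a
Long-term exponent b (ISO 9224 Table 2, B1) = 0.523
  D(2) = 39.38 × 2^0.523 = 39.38 × 1.437 = 56.58 μm
  Mass loss = 56.58 μm × 7.85 g/cm³ = 444.2 g·m⁻²

D(2) = 444 g·m⁻²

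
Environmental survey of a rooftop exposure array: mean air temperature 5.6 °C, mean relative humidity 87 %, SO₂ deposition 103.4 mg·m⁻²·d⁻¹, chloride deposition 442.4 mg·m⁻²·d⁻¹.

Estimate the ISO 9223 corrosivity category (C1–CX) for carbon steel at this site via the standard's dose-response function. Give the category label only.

carbon steel: T≤10 °C ⇒ hinge +0.150·(5.6−10) = -0.6600
  SO₂ term: 1.77·103.4^0.52·exp(0.02·87-0.6600) = 58.15
  Sd branch = 0.102·Sd^0.62·e^(0.033·RH+0.04·T) = 98.43 μm/a
  r_corr = 58.15 + 98.43 = 156.6 μm/a
157 μm/a falls in (80, 200] for carbon steel → category C5

C5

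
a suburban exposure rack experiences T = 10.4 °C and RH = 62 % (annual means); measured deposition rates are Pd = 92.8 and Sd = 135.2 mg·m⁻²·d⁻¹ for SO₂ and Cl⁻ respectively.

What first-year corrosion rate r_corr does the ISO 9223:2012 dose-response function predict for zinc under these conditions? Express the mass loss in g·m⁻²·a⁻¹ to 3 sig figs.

zinc: T>10 °C ⇒ hinge -0.071·(10.4−10) = -0.0284
  Pd branch = 0.0129·Pd^0.44·e^(0.046·RH+f) = 1.594 μm/a
  Cl⁻ term: 0.0175·135.2^0.57·exp(0.008·62+0.085·10.4) = 1.14
  r_corr = 1.594 + 1.14 = 2.735 μm/a
Convert to mass loss: 2.735 μm/a × 7.14 g/cm³ = 19.53 g·m⁻²·a⁻¹

r_corr = 19.5 g·m⁻²·a⁻¹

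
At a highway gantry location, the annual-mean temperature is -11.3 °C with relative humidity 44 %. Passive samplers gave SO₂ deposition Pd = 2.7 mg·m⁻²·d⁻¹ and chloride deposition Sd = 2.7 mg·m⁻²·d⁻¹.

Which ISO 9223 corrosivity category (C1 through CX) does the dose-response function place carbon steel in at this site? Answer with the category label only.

carbon steel: temperature factor f = +0.150·(-21.3) = -3.1950
  SO₂ term: 1.77·2.7^0.52·exp(0.02·44-3.1950) = 0.293
  Sd branch = 0.102·Sd^0.62·e^(0.033·RH+0.04·T) = 0.5133 μm/a
  sum: 0.293 + 0.5133 → r_corr = 0.8063 μm/a
0.806 μm/a falls in (0, 1.3] for carbon steel → category C1

C1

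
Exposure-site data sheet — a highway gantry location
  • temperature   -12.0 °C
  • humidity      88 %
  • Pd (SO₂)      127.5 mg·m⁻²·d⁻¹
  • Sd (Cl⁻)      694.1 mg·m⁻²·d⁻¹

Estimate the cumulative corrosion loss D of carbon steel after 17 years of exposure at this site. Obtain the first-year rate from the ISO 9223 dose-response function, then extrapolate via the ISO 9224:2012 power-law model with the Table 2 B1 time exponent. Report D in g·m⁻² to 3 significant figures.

carbon steel: f(T) = +0.150·(T−10) [T≤10 °C] = -3.3000
  SO₂ term: 1.77·127.5^0.52·exp(0.02·88-3.3000) = 4.721
  Cl⁻ term: 0.102·694.1^0.62·exp(0.033·88+0.04·-12.0) = 66.53
  r_corr = 4.721 + 66.53 = 71.25 μm/a
Power-law: D(17) = r_corr · 17^0.523
  D(17) = 71.25 × 17^0.523 = 71.25 × 4.401 = 313.6 μm
  Mass loss = 313.6 μm × 7.85 g/cm³ = 2461 g·m⁻²

D(17) = 2.46e+03 g·m⁻²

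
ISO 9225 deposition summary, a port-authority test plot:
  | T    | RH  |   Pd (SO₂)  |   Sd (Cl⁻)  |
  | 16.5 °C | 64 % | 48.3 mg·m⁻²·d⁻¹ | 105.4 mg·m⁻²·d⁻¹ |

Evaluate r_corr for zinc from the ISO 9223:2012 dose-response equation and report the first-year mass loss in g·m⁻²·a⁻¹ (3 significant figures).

r_corr = 18.1 g·m⁻²·a⁻¹

zinc: temperature factor f = -0.071·(6.5) = -0.4615
  Pd branch = 0.0129·Pd^0.44·e^(0.046·RH+f) = 0.8505 μm/a
  Sd branch = 0.0175·Sd^0.57·e^(0.008·RH+0.085·T) = 1.689 μm/a
  sum: 0.8505 + 1.689 → r_corr = 2.539 μm/a
Convert to mass loss: 2.539 μm/a × 7.14 g/cm³ = 18.13 g·m⁻²·a⁻¹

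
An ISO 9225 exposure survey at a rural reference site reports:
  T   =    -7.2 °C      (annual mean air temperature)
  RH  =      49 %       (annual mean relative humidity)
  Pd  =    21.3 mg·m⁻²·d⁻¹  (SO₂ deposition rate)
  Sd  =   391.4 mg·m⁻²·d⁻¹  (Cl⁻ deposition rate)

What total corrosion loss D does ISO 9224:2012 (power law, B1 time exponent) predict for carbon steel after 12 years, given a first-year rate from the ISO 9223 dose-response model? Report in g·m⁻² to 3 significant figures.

D(12) = 500 g·m⁻²

carbon steel: temperature factor f = +0.150·(-17.2) = -2.5800
  sulphur-dioxide contribution → 1.753 μm/a
  chloride contribution → 15.6 μm/a
  ⇒ r_corr(carbon steel) = 17.36 μm/a
Long-term exponent b (ISO 9224 Table 2, B1) = 0.523
  D(12) = 17.36 × 12^0.523 = 17.36 × 3.668 = 63.66 μm
  Mass loss = 63.66 μm × 7.85 g/cm³ = 499.7 g·m⁻²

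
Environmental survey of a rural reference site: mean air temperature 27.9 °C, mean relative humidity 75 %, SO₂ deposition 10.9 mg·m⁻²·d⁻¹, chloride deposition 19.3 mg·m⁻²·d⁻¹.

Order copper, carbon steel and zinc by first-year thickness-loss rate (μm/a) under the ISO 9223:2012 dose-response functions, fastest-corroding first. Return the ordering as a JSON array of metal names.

copper: f(T) = -0.080·(T−10) [T>10 °C] = -1.4320
  sulphur-dioxide contribution → 0.1967 μm/a
  chloride contribution → 1.331 μm/a
  total first-year rate 1.528 μm/a
carbon steel: T>10 °C ⇒ hinge -0.054·(27.9−10) = -0.9666
  sulphur-dioxide contribution → 10.45 μm/a
  chloride contribution → 23.18 μm/a
  total first-year rate 33.63 μm/a
zinc: temperature factor f = -0.071·(17.9) = -1.2709
  sulphur-dioxide contribution → 0.3262 μm/a
  chloride contribution → 1.846 μm/a
  total first-year rate 2.172 μm/a
Ordering by μm/a: carbon steel (33.6) > zinc (2.17) > copper (1.53)

["carbon steel", "zinc", "copper"]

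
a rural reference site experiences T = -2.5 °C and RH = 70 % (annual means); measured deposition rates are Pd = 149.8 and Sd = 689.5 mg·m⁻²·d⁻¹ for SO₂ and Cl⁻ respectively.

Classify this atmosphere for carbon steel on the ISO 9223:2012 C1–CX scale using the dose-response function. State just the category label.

carbon steel: T≤10 °C ⇒ hinge +0.150·(-2.5−10) = -1.8750
  SO₂ term: 1.77·149.8^0.52·exp(0.02·70-1.8750) = 14.89
  Sd branch = 0.102·Sd^0.62·e^(0.033·RH+0.04·T) = 53.49 μm/a
  sum: 14.89 + 53.49 → r_corr = 68.38 μm/a
68.4 μm/a falls in (50, 80] for carbon steel → category C4

C4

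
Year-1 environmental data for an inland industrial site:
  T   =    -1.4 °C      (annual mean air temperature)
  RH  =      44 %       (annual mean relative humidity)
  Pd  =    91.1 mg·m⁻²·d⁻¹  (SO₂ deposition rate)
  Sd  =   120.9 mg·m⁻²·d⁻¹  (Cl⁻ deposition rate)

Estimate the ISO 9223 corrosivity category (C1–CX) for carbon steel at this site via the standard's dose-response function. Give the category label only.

carbon steel: T≤10 °C ⇒ hinge +0.150·(-1.4−10) = -1.7100
  SO₂ term: 1.77·91.1^0.52·exp(0.02·44-1.7100) = 8.062
  Sd branch = 0.102·Sd^0.62·e^(0.033·RH+0.04·T) = 8.053 μm/a
  r_corr = 8.062 + 8.053 = 16.12 μm/a
16.1 μm/a falls in (1.3, 25] for carbon steel → category C2

C2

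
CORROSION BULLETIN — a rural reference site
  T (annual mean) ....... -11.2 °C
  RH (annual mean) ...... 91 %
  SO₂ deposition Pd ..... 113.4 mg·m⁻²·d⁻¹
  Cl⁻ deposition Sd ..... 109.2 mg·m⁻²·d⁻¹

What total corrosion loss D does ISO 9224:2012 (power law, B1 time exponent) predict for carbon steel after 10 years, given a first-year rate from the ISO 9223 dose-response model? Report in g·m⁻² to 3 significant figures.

D(10) = 770 g·m⁻²

carbon steel: f(T) = +0.150·(T−10) [T≤10 °C] = -3.1800
  sulphur-dioxide contribution → 5.318 μm/a
  chloride contribution → 24.09 μm/a
  total first-year rate 29.41 μm/a
Long-term exponent b (ISO 9224 Table 2, B1) = 0.523
  D(10) = 29.41 × 10^0.523 = 29.41 × 3.334 = 98.07 μm
  Mass loss = 98.07 μm × 7.85 g/cm³ = 769.8 g·m⁻²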